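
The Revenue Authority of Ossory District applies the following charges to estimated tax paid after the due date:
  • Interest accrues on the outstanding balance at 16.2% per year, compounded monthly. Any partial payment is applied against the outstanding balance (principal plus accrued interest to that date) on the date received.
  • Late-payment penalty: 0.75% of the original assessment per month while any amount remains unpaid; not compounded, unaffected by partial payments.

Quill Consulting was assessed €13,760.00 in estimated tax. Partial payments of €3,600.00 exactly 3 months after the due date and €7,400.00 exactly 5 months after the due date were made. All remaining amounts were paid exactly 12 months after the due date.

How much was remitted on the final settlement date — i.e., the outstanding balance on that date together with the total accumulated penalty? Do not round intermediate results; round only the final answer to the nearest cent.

€5,210.66

Monthly rate = 16.2% ÷ 12 = 1.35%
Balance at month 3: €13,760.0000 × (1 + 0.0135)^3 = €14,324.8371…
After €3,600.00 payment: €14,324.8371… − €3,600.00 = €10,724.8371…
Balance at month 5: €10,724.8371… × (1 + 0.0135)^2 = €11,016.3623…
After €7,400.00 payment: €11,016.3623… − €7,400.00 = €3,616.3623…
Balance at month 12: €3,616.3623… × (1 + 0.0135)^7 = €3,972.2650…
Penalty: 12 × 0.75% × €13,760.00 = €1,238.40
Final settlement = outstanding balance + penalty = €3,972.2650… + €1,238.40 = €5,210.66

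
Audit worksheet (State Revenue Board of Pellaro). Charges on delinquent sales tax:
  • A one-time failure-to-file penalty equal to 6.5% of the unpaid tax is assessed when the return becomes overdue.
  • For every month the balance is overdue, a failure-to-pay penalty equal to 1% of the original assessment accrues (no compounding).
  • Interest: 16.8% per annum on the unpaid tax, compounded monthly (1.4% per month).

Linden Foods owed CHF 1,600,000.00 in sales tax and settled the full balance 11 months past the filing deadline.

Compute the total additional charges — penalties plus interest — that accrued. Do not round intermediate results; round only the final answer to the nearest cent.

Failure-to-file penalty: 6.5% × CHF 1,600,000.00 = CHF 104,000.00
Failure-to-pay penalty: 11 × 1% × CHF 1,600,000.00 = CHF 176,000.00
Interest: CHF 1,600,000.00 × ((1 + 0.014)^11 − 1) = CHF 1,600,000.00 × 0.1652457… = CHF 264,393.1028…
Penalties + interest = CHF 280,000.0000 + CHF 264,393.1028… = CHF 544,393.10

CHF 544,393.10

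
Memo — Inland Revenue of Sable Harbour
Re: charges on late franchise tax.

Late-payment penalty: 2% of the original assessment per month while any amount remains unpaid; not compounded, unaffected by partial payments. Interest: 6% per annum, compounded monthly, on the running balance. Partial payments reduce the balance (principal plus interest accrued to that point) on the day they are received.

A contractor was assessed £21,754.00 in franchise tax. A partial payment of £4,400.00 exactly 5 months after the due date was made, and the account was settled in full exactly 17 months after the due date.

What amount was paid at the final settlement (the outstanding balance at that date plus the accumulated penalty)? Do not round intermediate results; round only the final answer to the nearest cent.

Monthly rate = 6% ÷ 12 = 0.5%
Balance at month 5: £21,754.0000 × (1 + 0.005)^5 = £22,303.3158…
After £4,400.00 payment: £22,303.3158… − £4,400.00 = £17,903.3158…
Balance at month 17: £17,903.3158… × (1 + 0.005)^12 = £19,007.5531…
Penalty: 17 × 2% × £21,754.00 = £7,396.36
Final settlement = outstanding balance + penalty = £19,007.5531… + £7,396.36 = £26,403.91

£26,403.91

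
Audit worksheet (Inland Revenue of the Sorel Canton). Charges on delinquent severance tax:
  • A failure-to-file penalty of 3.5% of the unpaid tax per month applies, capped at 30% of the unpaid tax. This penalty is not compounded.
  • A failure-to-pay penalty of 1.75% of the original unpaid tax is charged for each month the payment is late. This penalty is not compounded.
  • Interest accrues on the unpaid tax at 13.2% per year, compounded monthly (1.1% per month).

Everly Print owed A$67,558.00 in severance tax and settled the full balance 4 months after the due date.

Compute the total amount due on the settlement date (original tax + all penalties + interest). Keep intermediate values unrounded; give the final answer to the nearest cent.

A$84,767.14

Failure-to-file: 4 × 3.5% × A$67,558.00 = A$9,458.12 (under the 30% cap)
Failure-to-pay penalty = 1.75% × A$67,558.00 × 4 mo = A$4,729.06
Interest: A$67,558.00 × ((1 + 0.011)^4 − 1) = A$67,558.00 × 0.0447313… = A$3,021.9598…
Total = A$67,558.00 + A$14,187.1800 + A$3,021.9598… = A$84,767.14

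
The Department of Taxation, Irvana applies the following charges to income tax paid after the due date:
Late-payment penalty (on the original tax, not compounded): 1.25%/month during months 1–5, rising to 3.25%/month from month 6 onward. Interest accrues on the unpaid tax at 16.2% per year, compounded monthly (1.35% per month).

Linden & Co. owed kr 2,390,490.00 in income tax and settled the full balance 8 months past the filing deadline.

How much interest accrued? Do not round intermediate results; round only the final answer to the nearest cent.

Interest: kr 2,390,490.00 × ((1 + 0.0135)^8 − 1) = kr 2,390,490.00 × 0.1132431… = kr 270,706.5730…

kr 270,706.57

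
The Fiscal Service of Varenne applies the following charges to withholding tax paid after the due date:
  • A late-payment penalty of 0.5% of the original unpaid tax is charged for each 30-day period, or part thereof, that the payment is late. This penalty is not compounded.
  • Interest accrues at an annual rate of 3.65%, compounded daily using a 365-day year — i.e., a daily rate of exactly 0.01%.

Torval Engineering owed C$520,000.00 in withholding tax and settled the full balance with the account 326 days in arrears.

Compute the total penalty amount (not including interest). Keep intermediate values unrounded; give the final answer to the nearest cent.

Penalty periods: ⌈326/30⌉ = 11; penalty = 11 × 0.5% × C$520,000.00 = C$28,600.00

C$28,600.00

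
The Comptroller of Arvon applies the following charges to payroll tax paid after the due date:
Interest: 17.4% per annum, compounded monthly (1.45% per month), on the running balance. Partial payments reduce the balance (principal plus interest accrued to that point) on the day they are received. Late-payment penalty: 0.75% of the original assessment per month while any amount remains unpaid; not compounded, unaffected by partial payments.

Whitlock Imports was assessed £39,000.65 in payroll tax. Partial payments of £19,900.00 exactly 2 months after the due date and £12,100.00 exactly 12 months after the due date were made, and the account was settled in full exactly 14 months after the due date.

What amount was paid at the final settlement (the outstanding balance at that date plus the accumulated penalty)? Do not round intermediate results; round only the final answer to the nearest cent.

£15,698.12

Balance at month 2: £39,000.6500 × (1 + 0.0145)^2 = £40,139.8687…
After £19,900.00 payment: £40,139.8687… − £19,900.00 = £20,239.8687…
Balance at month 12: £20,239.8687… × (1 + 0.0145)^10 = £23,373.7398…
After £12,100.00 payment: £23,373.7398… − £12,100.00 = £11,273.7398…
Balance at month 14: £11,273.7398… × (1 + 0.0145)^2 = £11,603.0486…
Penalty: 14 × 0.75% × £39,000.65 = £4,095.07…
Final settlement = outstanding balance + penalty = £11,603.0486… + £4,095.07… = £15,698.12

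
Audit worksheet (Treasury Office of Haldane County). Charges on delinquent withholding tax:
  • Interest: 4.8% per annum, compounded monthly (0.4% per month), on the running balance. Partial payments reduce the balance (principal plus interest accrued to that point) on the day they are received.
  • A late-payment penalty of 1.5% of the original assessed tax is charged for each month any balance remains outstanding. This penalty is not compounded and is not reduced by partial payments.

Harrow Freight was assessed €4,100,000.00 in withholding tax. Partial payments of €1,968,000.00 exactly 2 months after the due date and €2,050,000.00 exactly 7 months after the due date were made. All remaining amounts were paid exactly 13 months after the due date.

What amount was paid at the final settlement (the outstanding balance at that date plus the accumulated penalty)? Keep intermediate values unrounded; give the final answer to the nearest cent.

Balance at month 2: €4,100,000.0000 × (1 + 0.004)^2 = €4,132,865.6000
After €1,968,000.00 payment: €4,132,865.6000 − €1,968,000.00 = €2,164,865.6000
Balance at month 7: €2,164,865.6000 × (1 + 0.004)^5 = €2,208,510.6788…
After €2,050,000.00 payment: €2,208,510.6788… − €2,050,000.00 = €158,510.6788…
Balance at month 13: €158,510.6788… × (1 + 0.004)^6 = €162,353.1811…
Penalty: 13 × 1.5% × €4,100,000.00 = €799,500.00
Final settlement = outstanding balance + penalty = €162,353.1811… + €799,500.00 = €961,853.18

€961,853.18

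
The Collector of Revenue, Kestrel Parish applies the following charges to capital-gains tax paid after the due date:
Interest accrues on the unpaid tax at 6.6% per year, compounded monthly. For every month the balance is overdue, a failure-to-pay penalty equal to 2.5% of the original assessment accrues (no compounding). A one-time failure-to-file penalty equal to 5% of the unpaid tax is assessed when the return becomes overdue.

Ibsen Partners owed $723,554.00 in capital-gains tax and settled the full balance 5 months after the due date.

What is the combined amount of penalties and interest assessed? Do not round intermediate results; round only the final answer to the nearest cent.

$146,739.77

Failure-to-file penalty: 5% × $723,554.00 = $36,177.70
Failure-to-pay penalty = 2.5% × $723,554.00 × 5 mo = $90,444.25
Interest (6.6%/yr ÷ 12 = 0.55%/month): $723,554.00 × ((1 + 0.0055)^5 − 1) = $20,117.8172…
Penalties + interest = $126,621.9500 + $20,117.8172… = $146,739.77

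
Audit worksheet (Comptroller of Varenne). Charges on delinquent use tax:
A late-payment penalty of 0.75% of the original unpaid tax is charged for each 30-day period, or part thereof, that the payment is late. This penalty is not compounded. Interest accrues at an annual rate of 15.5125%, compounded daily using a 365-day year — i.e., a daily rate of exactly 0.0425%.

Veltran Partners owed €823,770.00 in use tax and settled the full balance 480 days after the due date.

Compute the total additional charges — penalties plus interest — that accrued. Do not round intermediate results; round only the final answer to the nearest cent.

Penalty periods: ⌈480/30⌉ = 16; penalty = 16 × 0.75% × €823,770.00 = €98,852.40
Interest: €823,770.00 × ((1 + 0.000425)^480 − 1) = €823,770.00 × 0.22624501… = €186,373.8516…
Penalties + interest = €98,852.4000 + €186,373.8516… = €285,226.25

€285,226.25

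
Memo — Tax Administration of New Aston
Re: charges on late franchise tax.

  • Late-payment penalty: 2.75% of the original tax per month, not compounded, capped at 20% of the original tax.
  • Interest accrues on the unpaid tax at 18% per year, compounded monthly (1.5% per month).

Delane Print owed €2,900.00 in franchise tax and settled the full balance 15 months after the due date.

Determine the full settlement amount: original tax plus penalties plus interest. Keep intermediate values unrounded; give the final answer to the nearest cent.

€4,205.67

Penalty (uncapped): 15 × 2.75% × €2,900.00 = €1,196.25; cap = 20% × €2,900.00 = €580.00 → penalty = €580.00
Interest: €2,900.00 × ((1 + 0.015)^15 − 1) = €2,900.00 × 0.2502321… = €725.6730…
Total = €2,900.00 + €580.0000 + €725.6730… = €4,205.67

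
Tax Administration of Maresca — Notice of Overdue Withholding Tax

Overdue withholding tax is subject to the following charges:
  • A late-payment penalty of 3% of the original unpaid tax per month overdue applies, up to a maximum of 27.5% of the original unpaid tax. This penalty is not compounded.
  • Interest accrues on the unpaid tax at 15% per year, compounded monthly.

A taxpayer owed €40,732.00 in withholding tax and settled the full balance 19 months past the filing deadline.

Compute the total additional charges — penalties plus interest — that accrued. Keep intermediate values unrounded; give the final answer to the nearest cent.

€22,044.55

Penalty (uncapped): 19 × 3% × €40,732.00 = €23,217.24; cap = 27.5% × €40,732.00 = €11,201.30 → penalty = €11,201.30
Interest (15%/yr ÷ 12 = 1.25%/month): €40,732.00 × ((1 + 0.0125)^19 − 1) = €10,843.2499…
Penalties + interest = €11,201.3000 + €10,843.2499… = €22,044.55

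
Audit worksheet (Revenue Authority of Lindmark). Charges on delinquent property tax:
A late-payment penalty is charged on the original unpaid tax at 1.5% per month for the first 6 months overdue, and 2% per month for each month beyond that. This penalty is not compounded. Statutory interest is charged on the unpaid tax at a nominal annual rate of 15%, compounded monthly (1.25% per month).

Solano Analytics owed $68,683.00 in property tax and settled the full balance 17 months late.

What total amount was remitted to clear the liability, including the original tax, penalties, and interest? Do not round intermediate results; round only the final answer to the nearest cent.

$106,124.72

Penalty, months 1–6: 6 × 1.5% × $68,683.00 = $6,181.47
Penalty, months 7–17: 11 × 2% × $68,683.00 = $15,110.26
Interest: $68,683.00 × ((1 + 0.0125)^17 − 1) = $68,683.00 × 0.2351382… = $16,149.9947…
Total = $68,683.00 + $21,291.7300 + $16,149.9947… = $106,124.72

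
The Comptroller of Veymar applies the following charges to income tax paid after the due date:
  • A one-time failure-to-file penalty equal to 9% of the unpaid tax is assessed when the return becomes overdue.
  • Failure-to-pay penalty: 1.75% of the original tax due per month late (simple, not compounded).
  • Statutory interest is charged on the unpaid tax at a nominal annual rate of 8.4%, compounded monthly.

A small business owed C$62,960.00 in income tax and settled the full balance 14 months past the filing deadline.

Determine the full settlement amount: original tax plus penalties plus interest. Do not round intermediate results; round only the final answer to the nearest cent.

C$90,510.43

Failure-to-file penalty: 9% × C$62,960.00 = C$5,666.40
Failure-to-pay penalty = 1.75% × C$62,960.00 × 14 mo = C$15,425.20
Interest (8.4%/yr ÷ 12 = 0.7%/month): C$62,960.00 × ((1 + 0.007)^14 − 1) = C$6,458.8328…
Total = C$62,960.00 + C$21,091.6000 + C$6,458.8328… = C$90,510.43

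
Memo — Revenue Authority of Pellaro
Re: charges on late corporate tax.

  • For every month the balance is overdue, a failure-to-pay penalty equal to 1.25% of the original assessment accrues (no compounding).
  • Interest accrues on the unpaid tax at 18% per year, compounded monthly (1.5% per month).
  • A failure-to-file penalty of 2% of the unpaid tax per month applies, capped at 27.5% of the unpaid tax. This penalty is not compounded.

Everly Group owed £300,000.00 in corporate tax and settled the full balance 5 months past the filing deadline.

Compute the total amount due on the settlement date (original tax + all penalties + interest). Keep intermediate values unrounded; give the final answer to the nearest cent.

Failure-to-file: 5 × 2% × £300,000.00 = £30,000.00 (under the 27.5% cap)
Failure-to-pay penalty = 1.25% × £300,000.00 × 5 mo = £18,750.00
Interest: £300,000.00 × ((1 + 0.015)^5 − 1) = £300,000.00 × 0.0772840… = £23,185.2012…
Total = £300,000.00 + £48,750.0000 + £23,185.2012… = £371,935.20

£371,935.20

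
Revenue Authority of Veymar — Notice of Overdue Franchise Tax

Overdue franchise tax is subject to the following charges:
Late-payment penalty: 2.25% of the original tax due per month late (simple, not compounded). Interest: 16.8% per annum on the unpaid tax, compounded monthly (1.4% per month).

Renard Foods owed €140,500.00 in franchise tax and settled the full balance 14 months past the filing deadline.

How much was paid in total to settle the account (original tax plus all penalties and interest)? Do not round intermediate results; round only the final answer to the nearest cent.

€214,947.35

Late-payment penalty: 14 × 2.25% × €140,500.00 = €44,257.50
Interest: €140,500.00 × ((1 + 0.014)^14 − 1) = €140,500.00 × 0.2148744… = €30,189.8490…
Total = €140,500.00 + €44,257.5000 + €30,189.8490… = €214,947.35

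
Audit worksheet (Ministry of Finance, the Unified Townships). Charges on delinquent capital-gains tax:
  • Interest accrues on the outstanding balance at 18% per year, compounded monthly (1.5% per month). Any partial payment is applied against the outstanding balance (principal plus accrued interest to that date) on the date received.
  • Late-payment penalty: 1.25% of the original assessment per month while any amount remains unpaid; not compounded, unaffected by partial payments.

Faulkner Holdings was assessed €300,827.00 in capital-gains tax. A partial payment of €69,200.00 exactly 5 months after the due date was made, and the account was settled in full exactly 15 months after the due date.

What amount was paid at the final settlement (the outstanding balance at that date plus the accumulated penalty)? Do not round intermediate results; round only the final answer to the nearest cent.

Balance at month 5: €300,827.0000 × (1 + 0.015)^5 = €324,076.1150…
After €69,200.00 payment: €324,076.1150… − €69,200.00 = €254,876.1150…
Balance at month 15: €254,876.1150… × (1 + 0.015)^10 = €295,794.1368…
Penalty: 15 × 1.25% × €300,827.00 = €56,405.06…
Final settlement = outstanding balance + penalty = €295,794.1368… + €56,405.06… = €352,199.20

€352,199.20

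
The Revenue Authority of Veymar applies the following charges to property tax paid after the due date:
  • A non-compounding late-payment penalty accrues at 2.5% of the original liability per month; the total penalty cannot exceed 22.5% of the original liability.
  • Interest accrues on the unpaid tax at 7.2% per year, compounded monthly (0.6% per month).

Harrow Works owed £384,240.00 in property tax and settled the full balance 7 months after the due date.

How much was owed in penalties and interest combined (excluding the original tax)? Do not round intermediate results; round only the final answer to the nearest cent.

£83,673.49

Penalty: 7 × 2.5% × £384,240.00 = £67,242.00 (below the 22.5% cap of £86,454.00)
Interest: £384,240.00 × ((1 + 0.006)^7 − 1) = £384,240.00 × 0.0427636… = £16,431.4878…
Penalties + interest = £67,242.0000 + £16,431.4878… = £83,673.49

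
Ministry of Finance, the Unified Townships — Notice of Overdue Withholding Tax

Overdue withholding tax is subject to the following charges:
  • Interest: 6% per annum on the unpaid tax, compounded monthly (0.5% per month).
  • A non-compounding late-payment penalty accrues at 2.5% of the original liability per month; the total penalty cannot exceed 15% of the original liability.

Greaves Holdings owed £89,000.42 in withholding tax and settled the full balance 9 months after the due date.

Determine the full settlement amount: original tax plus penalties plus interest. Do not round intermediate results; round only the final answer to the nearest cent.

Penalty (uncapped): 9 × 2.5% × £89,000.42 = £20,025.09…; cap = 15% × £89,000.42 = £13,350.06… → penalty = £13,350.06…
Interest: £89,000.42 × ((1 + 0.005)^9 − 1) = £89,000.42 × 0.0459106… = £4,086.0608…
Total = £89,000.42 + £13,350.0630 + £4,086.0608… = £106,436.54

£106,436.54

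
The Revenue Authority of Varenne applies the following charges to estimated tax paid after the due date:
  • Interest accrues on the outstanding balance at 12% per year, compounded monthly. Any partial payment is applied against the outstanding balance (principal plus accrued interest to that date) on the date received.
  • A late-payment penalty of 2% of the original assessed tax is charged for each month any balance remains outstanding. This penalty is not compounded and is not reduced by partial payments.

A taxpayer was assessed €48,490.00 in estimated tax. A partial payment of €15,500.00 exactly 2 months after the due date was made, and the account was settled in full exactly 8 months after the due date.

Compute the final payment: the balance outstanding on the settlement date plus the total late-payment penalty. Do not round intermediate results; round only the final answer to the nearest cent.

€43,812.56

Monthly rate = 12% ÷ 12 = 1%
Balance at month 2: €48,490.0000 × (1 + 0.01)^2 = €49,464.6490
After €15,500.00 payment: €49,464.6490 − €15,500.00 = €33,964.6490
Balance at month 8: €33,964.6490 × (1 + 0.01)^6 = €36,054.1593…
Penalty: 8 × 2% × €48,490.00 = €7,758.40
Final settlement = outstanding balance + penalty = €36,054.1593… + €7,758.40 = €43,812.56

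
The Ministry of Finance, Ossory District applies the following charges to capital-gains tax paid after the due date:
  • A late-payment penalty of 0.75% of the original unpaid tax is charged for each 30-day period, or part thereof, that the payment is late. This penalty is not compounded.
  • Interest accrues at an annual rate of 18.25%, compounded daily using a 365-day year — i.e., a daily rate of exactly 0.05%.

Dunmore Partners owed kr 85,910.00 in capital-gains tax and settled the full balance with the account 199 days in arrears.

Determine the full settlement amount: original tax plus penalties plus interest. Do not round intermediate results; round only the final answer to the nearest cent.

Penalty periods: ⌈199/30⌉ = 7; penalty = 7 × 0.75% × kr 85,910.00 = kr 4,510.28…
Interest: kr 85,910.00 × ((1 + 0.0005)^199 − 1) = kr 85,910.00 × 0.10459100… = kr 8,985.4131…
Total = kr 85,910.00 + kr 4,510.2750 + kr 8,985.4131… = kr 99,405.69

kr 99,405.69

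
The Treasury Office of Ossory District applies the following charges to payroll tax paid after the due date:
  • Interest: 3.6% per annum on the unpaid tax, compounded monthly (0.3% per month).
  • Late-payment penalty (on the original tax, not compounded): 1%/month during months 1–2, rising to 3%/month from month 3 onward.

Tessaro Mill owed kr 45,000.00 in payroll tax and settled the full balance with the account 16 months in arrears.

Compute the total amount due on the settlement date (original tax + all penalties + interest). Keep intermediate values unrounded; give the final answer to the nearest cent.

Penalty, months 1–2: 2 × 1% × kr 45,000.00 = kr 900.00
Penalty, months 3–16: 14 × 3% × kr 45,000.00 = kr 18,900.00
Interest: kr 45,000.00 × ((1 + 0.003)^16 − 1) = kr 45,000.00 × 0.0490953… = kr 2,209.2871…
Total = kr 45,000.00 + kr 19,800.0000 + kr 2,209.2871… = kr 67,009.29

kr 67,009.29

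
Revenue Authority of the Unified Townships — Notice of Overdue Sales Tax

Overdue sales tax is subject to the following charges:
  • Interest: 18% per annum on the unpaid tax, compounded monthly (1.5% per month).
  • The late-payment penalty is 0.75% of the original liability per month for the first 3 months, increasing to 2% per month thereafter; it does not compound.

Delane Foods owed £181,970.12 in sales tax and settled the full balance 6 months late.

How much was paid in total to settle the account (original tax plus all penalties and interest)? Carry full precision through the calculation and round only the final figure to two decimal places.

£213,986.54

Penalty, months 1–3: 3 × 0.75% × £181,970.12 = £4,094.33…
Penalty, months 4–6: 3 × 2% × £181,970.12 = £10,918.21…
Interest: £181,970.12 × ((1 + 0.015)^6 − 1) = £181,970.12 × 0.0934433… = £17,003.8820…
Total = £181,970.12 + £15,012.5349 + £17,003.8820… = £213,986.54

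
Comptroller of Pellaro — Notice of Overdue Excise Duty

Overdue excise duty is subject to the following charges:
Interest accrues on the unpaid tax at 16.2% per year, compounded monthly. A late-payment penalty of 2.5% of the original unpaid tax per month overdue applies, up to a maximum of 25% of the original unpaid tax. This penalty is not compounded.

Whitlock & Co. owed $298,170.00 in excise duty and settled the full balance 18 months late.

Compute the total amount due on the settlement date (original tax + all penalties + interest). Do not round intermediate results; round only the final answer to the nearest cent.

$454,112.17

Penalty (uncapped): 18 × 2.5% × $298,170.00 = $134,176.50; cap = 25% × $298,170.00 = $74,542.50 → penalty = $74,542.50
Interest (16.2%/yr ÷ 12 = 1.35%/month): $298,170.00 × ((1 + 0.0135)^18 − 1) = $81,399.6679…
Total = $298,170.00 + $74,542.5000 + $81,399.6679… = $454,112.17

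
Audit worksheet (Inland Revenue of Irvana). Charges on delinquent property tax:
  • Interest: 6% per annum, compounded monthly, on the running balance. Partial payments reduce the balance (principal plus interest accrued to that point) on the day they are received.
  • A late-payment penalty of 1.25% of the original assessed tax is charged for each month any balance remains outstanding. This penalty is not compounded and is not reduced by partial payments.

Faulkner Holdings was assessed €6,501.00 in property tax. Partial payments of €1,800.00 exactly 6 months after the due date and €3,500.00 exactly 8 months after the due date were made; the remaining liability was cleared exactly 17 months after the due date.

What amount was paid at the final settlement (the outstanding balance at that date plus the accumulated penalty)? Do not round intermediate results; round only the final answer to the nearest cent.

€2,895.51

Monthly rate = 6% ÷ 12 = 0.5%
Balance at month 6: €6,501.0000 × (1 + 0.005)^6 = €6,698.4842…
After €1,800.00 payment: €6,698.4842… − €1,800.00 = €4,898.4842…
Balance at month 8: €4,898.4842… × (1 + 0.005)^2 = €4,947.5915…
After €3,500.00 payment: €4,947.5915… − €3,500.00 = €1,447.5915…
Balance at month 17: €1,447.5915… × (1 + 0.005)^9 = €1,514.0513…
Penalty: 17 × 1.25% × €6,501.00 = €1,381.46…
Final settlement = outstanding balance + penalty = €1,514.0513… + €1,381.46… = €2,895.51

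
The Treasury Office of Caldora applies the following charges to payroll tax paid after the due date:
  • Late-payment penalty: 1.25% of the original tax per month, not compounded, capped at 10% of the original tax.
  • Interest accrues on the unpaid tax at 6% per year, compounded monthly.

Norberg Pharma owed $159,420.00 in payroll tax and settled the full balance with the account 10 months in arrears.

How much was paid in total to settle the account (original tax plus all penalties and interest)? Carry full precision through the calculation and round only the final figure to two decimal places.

Penalty (uncapped): 10 × 1.25% × $159,420.00 = $19,927.50; cap = 10% × $159,420.00 = $15,942.00 → penalty = $15,942.00
Interest (6%/yr ÷ 12 = 0.5%/month): $159,420.00 × ((1 + 0.005)^10 − 1) = $8,152.7598…
Total = $159,420.00 + $15,942.0000 + $8,152.7598… = $183,514.76

$183,514.76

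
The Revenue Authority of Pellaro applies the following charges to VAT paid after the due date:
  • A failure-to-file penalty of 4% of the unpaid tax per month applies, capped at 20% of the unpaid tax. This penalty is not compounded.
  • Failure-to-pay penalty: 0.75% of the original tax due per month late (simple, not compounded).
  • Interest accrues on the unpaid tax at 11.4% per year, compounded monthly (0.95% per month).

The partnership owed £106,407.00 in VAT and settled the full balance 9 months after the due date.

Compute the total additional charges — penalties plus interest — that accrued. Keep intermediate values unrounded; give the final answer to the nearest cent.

Failure-to-file: 9 × 4% × £106,407.00 = £38,306.52, capped at 20% × £106,407.00 = £21,281.40
Failure-to-pay penalty: 9 × 0.75% × £106,407.00 = £7,182.47…
Interest: £106,407.00 × ((1 + 0.0095)^9 − 1) = £106,407.00 × 0.0888221… = £9,451.2885…
Penalties + interest = £28,463.8725 + £9,451.2885… = £37,915.16

£37,915.16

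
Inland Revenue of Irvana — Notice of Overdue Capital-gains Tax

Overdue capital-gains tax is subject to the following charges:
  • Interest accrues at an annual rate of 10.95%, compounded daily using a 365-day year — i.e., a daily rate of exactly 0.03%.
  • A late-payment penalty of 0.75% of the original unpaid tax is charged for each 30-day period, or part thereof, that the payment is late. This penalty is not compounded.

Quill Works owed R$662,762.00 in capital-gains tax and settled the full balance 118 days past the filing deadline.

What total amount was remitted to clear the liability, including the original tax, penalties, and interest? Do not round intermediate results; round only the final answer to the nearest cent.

R$706,523.21

Penalty periods: ⌈118/30⌉ = 4; penalty = 4 × 0.75% × R$662,762.00 = R$19,882.86
Interest: R$662,762.00 × ((1 + 0.0003)^118 − 1) = R$662,762.00 × 0.03602854… = R$23,878.3468…
Total = R$662,762.00 + R$19,882.8600 + R$23,878.3468… = R$706,523.21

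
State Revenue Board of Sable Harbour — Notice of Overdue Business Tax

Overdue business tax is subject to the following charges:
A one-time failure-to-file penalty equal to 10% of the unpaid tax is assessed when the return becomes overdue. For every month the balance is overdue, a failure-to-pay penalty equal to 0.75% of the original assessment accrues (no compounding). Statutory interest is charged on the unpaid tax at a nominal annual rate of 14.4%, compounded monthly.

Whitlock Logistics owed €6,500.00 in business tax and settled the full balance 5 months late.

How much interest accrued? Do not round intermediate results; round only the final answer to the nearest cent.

€399.47

Interest (14.4%/yr ÷ 12 = 1.2%/month): €6,500.00 × ((1 + 0.012)^5 − 1) = €399.4730…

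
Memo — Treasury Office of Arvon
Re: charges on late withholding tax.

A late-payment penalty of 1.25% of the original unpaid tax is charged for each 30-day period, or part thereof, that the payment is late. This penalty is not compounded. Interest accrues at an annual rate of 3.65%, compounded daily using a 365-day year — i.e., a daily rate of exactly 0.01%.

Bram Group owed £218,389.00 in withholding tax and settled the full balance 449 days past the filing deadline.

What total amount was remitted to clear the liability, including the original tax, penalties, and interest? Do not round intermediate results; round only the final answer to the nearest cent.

£269,365.56

Penalty periods: ⌈449/30⌉ = 15; penalty = 15 × 1.25% × £218,389.00 = £40,947.94…
Interest: £218,389.00 × ((1 + 0.0001)^449 − 1) = £218,389.00 × 0.04592091… = £10,028.6226…
Total = £218,389.00 + £40,947.9375 + £10,028.6226… = £269,365.56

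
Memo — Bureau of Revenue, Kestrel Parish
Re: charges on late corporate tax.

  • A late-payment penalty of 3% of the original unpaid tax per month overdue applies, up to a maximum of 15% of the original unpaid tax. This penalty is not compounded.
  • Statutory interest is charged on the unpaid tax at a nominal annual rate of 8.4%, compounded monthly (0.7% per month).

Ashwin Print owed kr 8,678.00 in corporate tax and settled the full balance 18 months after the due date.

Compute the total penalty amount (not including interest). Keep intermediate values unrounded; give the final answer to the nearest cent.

Penalty (uncapped): 18 × 3% × kr 8,678.00 = kr 4,686.12; cap = 15% × kr 8,678.00 = kr 1,301.70 → penalty = kr 1,301.70

kr 1,301.70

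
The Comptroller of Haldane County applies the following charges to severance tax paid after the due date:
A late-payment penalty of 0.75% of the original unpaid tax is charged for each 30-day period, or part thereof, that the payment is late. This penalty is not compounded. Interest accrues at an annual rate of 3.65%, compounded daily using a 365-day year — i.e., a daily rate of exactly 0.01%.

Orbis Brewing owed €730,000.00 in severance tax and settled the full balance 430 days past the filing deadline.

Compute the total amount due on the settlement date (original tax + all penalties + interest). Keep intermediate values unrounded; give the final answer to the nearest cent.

Penalty periods: ⌈430/30⌉ = 15; penalty = 15 × 0.75% × €730,000.00 = €82,125.00
Interest: €730,000.00 × ((1 + 0.0001)^430 − 1) = €730,000.00 × 0.04393565… = €32,073.0249…
Total = €730,000.00 + €82,125.0000 + €32,073.0249… = €844,198.02

€844,198.02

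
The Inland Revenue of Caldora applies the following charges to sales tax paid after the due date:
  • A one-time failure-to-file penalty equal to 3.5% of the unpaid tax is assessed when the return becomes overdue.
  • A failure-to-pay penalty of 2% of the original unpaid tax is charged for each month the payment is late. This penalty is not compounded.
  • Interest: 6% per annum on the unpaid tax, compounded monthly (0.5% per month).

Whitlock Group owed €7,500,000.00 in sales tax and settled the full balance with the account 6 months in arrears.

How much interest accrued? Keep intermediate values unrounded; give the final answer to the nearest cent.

Interest: €7,500,000.00 × ((1 + 0.005)^6 − 1) = €7,500,000.00 × 0.0303775… = €227,831.3205…

€227,831.32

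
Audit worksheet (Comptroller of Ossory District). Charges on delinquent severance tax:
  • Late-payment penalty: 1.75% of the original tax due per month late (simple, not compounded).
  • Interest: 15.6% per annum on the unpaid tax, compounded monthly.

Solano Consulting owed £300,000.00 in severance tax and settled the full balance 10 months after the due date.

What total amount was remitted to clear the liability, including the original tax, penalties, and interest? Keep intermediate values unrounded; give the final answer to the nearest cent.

Late-payment penalty = 1.75% × £300,000.00 × 10 mo = £52,500.00
Interest (15.6%/yr ÷ 12 = 1.3%/month): £300,000.00 × ((1 + 0.013)^10 − 1) = £41,362.4197…
Total = £300,000.00 + £52,500.0000 + £41,362.4197… = £393,862.42

£393,862.42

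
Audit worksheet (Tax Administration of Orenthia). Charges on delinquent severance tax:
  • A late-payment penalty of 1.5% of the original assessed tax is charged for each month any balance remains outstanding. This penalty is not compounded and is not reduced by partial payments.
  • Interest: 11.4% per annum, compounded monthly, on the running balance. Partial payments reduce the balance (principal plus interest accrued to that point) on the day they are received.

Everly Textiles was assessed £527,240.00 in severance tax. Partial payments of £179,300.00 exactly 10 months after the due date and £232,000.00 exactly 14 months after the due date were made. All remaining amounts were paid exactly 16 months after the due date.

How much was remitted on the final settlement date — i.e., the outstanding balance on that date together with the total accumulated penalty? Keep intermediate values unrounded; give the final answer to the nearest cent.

£313,694.37

Monthly rate = 11.4% ÷ 12 = 0.95%
Balance at month 10: £527,240.0000 × (1 + 0.0095)^10 = £579,524.2107…
After £179,300.00 payment: £579,524.2107… − £179,300.00 = £400,224.2107…
Balance at month 14: £400,224.2107… × (1 + 0.0095)^4 = £415,650.8280…
After £232,000.00 payment: £415,650.8280… − £232,000.00 = £183,650.8280…
Balance at month 16: £183,650.8280… × (1 + 0.0095)^2 = £187,156.7682…
Penalty: 16 × 1.5% × £527,240.00 = £126,537.60
Final settlement = outstanding balance + penalty = £187,156.7682… + £126,537.60 = £313,694.37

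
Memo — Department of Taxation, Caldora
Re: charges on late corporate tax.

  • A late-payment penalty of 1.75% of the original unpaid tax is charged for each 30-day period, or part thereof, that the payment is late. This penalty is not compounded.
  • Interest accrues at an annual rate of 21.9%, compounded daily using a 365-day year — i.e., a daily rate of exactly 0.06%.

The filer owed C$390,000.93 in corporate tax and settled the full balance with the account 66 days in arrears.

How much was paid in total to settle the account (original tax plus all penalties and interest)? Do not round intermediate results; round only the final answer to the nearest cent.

C$426,225.07

Penalty periods: ⌈66/30⌉ = 3; penalty = 3 × 1.75% × C$390,000.93 = C$20,475.05…
Interest: C$390,000.93 × ((1 + 0.0006)^66 − 1) = C$390,000.93 × 0.04038218… = C$15,749.0871…
Total = C$390,000.93 + C$20,475.0488… + C$15,749.0871… = C$426,225.07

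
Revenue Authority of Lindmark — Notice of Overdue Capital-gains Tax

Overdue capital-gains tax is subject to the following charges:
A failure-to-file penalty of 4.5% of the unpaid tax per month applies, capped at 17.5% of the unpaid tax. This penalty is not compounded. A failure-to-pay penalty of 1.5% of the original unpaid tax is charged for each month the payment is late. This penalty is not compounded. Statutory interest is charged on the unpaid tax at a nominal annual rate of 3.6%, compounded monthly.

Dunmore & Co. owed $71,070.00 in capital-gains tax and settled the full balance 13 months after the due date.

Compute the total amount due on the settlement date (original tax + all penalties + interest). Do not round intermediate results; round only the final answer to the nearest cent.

$100,188.07

Failure-to-file: 13 × 4.5% × $71,070.00 = $41,575.95, capped at 17.5% × $71,070.00 = $12,437.25
Failure-to-pay penalty = 1.5% × $71,070.00 × 13 mo = $13,858.65
Interest (3.6%/yr ÷ 12 = 0.3%/month): $71,070.00 × ((1 + 0.003)^13 − 1) = $2,822.1741…
Total = $71,070.00 + $26,295.9000 + $2,822.1741… = $100,188.07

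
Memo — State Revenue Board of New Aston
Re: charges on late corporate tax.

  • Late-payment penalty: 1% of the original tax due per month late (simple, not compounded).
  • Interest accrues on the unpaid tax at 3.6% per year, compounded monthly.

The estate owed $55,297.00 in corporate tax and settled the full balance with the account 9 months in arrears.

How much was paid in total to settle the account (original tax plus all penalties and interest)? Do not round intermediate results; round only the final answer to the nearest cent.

Late-payment penalty = 1% × $55,297.00 × 9 mo = $4,976.73
Interest (3.6%/yr ÷ 12 = 0.3%/month): $55,297.00 × ((1 + 0.003)^9 − 1) = $1,511.0612…
Total = $55,297.00 + $4,976.7300 + $1,511.0612… = $61,784.79

$61,784.79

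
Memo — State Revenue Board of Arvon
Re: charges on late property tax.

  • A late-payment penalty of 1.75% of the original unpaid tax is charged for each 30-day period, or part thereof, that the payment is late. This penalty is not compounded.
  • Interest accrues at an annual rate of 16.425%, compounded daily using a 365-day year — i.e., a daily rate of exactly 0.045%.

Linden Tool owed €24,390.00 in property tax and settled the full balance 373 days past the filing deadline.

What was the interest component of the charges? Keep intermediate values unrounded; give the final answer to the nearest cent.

Interest: €24,390.00 × ((1 + 0.00045)^373 − 1) = €24,390.00 × 0.18271453… = €4,456.4074…

€4,456.41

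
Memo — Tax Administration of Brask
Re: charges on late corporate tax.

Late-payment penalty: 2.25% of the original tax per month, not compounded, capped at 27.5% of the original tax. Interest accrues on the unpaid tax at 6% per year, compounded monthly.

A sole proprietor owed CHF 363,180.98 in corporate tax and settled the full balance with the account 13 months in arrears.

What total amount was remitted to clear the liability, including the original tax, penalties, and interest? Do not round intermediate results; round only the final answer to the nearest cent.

CHF 487,383.86

Penalty (uncapped): 13 × 2.25% × CHF 363,180.98 = CHF 106,230.44…; cap = 27.5% × CHF 363,180.98 = CHF 99,874.77… → penalty = CHF 99,874.77…
Interest (6%/yr ÷ 12 = 0.5%/month): CHF 363,180.98 × ((1 + 0.005)^13 − 1) = CHF 24,328.1141…
Total = CHF 363,180.98 + CHF 99,874.7695 + CHF 24,328.1141… = CHF 487,383.86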